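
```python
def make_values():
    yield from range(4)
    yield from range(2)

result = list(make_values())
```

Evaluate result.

Step 1: Trace yields in order:
  yield 0
  yield 1
  yield 2
  yield 3
  yield 0
  yield 1
Therefore result = [0, 1, 2, 3, 0, 1].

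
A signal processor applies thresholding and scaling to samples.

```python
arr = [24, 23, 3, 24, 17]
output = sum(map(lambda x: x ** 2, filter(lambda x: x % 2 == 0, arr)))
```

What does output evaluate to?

Step 1: Filter even numbers from [24, 23, 3, 24, 17]: [24, 24]
Step 2: Square each: [576, 576]
Step 3: Sum = 1152.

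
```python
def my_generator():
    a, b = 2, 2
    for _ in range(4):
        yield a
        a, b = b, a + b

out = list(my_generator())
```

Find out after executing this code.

Step 1: Fibonacci-like sequence starting with a=2, b=2:
  Iteration 1: yield a=2, then a,b = 2,4
  Iteration 2: yield a=2, then a,b = 4,6
  Iteration 3: yield a=4, then a,b = 6,10
  Iteration 4: yield a=6, then a,b = 10,16
Therefore out = [2, 2, 4, 6].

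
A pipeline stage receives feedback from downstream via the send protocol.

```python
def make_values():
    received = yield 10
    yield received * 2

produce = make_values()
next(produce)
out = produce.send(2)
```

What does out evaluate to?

Step 1: next(produce) advances to first yield, producing 10.
Step 2: send(2) resumes, received = 2.
Step 3: yield received * 2 = 2 * 2 = 4.
Therefore out = 4.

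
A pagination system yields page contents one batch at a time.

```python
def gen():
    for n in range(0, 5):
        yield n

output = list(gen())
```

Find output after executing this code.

Step 1: The generator yields each value from range(0, 5).
Step 2: list() consumes all yields: [0, 1, 2, 3, 4].
Therefore output = [0, 1, 2, 3, 4].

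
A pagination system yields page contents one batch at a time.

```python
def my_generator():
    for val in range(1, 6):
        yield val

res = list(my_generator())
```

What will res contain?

Step 1: The generator yields each value from range(1, 6).
Step 2: list() consumes all yields: [1, 2, 3, 4, 5].
Therefore res = [1, 2, 3, 4, 5].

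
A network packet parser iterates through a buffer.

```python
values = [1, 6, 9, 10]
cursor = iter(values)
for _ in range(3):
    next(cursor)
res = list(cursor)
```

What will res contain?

Step 1: Create iterator over [1, 6, 9, 10].
Step 2: Advance 3 positions (consuming [1, 6, 9]).
Step 3: list() collects remaining elements: [10].
Therefore res = [10].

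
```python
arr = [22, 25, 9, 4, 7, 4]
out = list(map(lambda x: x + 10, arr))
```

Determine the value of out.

Step 1: Apply lambda x: x + 10 to each element:
  22 -> 32
  25 -> 35
  9 -> 19
  4 -> 14
  7 -> 17
  4 -> 14
Therefore out = [32, 35, 19, 14, 17, 14].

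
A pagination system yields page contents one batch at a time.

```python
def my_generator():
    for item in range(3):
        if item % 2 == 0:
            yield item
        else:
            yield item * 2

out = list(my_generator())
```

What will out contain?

Step 1: For each item in range(3), yield item if even, else item*2:
  item=0 (even): yield 0
  item=1 (odd): yield 1*2 = 2
  item=2 (even): yield 2
Therefore out = [0, 2, 2].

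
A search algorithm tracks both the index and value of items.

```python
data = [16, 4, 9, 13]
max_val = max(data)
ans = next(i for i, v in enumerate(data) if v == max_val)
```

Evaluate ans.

Step 1: max([16, 4, 9, 13]) = 16.
Step 2: Find first index where value == 16:
  Index 0: 16 == 16, found!
Therefore ans = 0.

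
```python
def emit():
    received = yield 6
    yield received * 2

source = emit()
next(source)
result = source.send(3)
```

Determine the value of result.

Step 1: next(source) advances to first yield, producing 6.
Step 2: send(3) resumes, received = 3.
Step 3: yield received * 2 = 3 * 2 = 6.
Therefore result = 6.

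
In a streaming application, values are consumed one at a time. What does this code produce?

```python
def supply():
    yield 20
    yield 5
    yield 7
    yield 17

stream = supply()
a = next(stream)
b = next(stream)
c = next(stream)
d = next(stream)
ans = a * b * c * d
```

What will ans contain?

Step 1: Create generator and consume all values:
  a = next(stream) = 20
  b = next(stream) = 5
  c = next(stream) = 7
  d = next(stream) = 17
Step 2: ans = 20 * 5 * 7 * 17 = 11900.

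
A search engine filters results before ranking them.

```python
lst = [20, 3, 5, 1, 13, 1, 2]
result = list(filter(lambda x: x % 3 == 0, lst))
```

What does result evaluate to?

Step 1: Filter elements divisible by 3:
  20 % 3 = 2: removed
  3 % 3 = 0: kept
  5 % 3 = 2: removed
  1 % 3 = 1: removed
  13 % 3 = 1: removed
  1 % 3 = 1: removed
  2 % 3 = 2: removed
Therefore result = [3].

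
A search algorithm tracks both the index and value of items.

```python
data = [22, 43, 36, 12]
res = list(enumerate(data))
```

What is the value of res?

Step 1: enumerate pairs each element with its index:
  (0, 22)
  (1, 43)
  (2, 36)
  (3, 12)
Therefore res = [(0, 22), (1, 43), (2, 36), (3, 12)].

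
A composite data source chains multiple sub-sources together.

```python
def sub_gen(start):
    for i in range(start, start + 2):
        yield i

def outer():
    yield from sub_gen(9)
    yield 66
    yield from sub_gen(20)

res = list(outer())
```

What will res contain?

Step 1: outer() delegates to sub_gen(9):
  yield 9
  yield 10
Step 2: yield 66
Step 3: Delegates to sub_gen(20):
  yield 20
  yield 21
Therefore res = [9, 10, 66, 20, 21].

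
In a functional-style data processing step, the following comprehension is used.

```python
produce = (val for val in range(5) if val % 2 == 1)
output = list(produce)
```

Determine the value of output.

Step 1: Filter range(5) keeping only odd values:
  val=0: even, excluded
  val=1: odd, included
  val=2: even, excluded
  val=3: odd, included
  val=4: even, excluded
Therefore output = [1, 3].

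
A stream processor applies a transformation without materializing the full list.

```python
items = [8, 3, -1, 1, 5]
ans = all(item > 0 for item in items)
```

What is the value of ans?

Step 1: Check item > 0 for each element in [8, 3, -1, 1, 5]:
  8 > 0: True
  3 > 0: True
  -1 > 0: False
  1 > 0: True
  5 > 0: True
Step 2: all() returns False.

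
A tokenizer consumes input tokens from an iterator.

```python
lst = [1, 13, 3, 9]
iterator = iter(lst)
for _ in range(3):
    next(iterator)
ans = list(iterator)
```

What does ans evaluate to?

Step 1: Create iterator over [1, 13, 3, 9].
Step 2: Advance 3 positions (consuming [1, 13, 3]).
Step 3: list() collects remaining elements: [9].
Therefore ans = [9].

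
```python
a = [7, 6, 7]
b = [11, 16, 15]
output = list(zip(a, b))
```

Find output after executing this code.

Step 1: zip pairs elements at same index:
  Index 0: (7, 11)
  Index 1: (6, 16)
  Index 2: (7, 15)
Therefore output = [(7, 11), (6, 16), (7, 15)].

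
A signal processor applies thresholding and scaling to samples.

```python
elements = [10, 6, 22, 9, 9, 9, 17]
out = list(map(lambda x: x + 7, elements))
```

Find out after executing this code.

Step 1: Apply lambda x: x + 7 to each element:
  10 -> 17
  6 -> 13
  22 -> 29
  9 -> 16
  9 -> 16
  9 -> 16
  17 -> 24
Therefore out = [17, 13, 29, 16, 16, 16, 24].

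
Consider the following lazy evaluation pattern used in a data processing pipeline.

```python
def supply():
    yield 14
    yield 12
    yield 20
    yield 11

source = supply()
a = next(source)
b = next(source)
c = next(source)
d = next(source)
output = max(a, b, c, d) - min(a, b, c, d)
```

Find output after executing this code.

Step 1: Create generator and consume all values:
  a = next(source) = 14
  b = next(source) = 12
  c = next(source) = 20
  d = next(source) = 11
Step 2: max = 20, min = 11, output = 20 - 11 = 9.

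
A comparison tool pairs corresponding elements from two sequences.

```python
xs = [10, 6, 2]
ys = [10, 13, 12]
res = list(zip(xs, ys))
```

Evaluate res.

Step 1: zip pairs elements at same index:
  Index 0: (10, 10)
  Index 1: (6, 13)
  Index 2: (2, 12)
Therefore res = [(10, 10), (6, 13), (2, 12)].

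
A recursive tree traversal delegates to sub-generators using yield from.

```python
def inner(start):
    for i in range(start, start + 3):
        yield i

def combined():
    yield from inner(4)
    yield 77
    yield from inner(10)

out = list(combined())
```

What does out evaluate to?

Step 1: combined() delegates to inner(4):
  yield 4
  yield 5
  yield 6
Step 2: yield 77
Step 3: Delegates to inner(10):
  yield 10
  yield 11
  yield 12
Therefore out = [4, 5, 6, 77, 10, 11, 12].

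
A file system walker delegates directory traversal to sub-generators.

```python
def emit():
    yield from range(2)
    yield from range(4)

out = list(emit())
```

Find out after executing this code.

Step 1: Trace yields in order:
  yield 0
  yield 1
  yield 0
  yield 1
  yield 2
  yield 3
Therefore out = [0, 1, 0, 1, 2, 3].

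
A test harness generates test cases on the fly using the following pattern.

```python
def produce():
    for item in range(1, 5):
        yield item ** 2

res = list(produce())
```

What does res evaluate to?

Step 1: For each item in range(1, 5), yield item**2:
  item=1: yield 1**2 = 1
  item=2: yield 2**2 = 4
  item=3: yield 3**2 = 9
  item=4: yield 4**2 = 16
Therefore res = [1, 4, 9, 16].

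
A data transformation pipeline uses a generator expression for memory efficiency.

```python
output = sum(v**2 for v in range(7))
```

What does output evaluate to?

Step 1: Compute v**2 for each v in range(7):
  v=0: 0**2 = 0
  v=1: 1**2 = 1
  v=2: 2**2 = 4
  v=3: 3**2 = 9
  v=4: 4**2 = 16
  v=5: 5**2 = 25
  v=6: 6**2 = 36
Step 2: sum = 0 + 1 + 4 + 9 + 16 + 25 + 36 = 91.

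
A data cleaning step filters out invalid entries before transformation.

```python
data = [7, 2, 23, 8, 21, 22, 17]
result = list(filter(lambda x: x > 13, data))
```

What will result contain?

Step 1: Filter elements > 13:
  7: removed
  2: removed
  23: kept
  8: removed
  21: kept
  22: kept
  17: kept
Therefore result = [23, 21, 22, 17].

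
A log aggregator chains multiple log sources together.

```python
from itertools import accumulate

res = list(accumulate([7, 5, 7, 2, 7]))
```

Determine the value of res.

Step 1: accumulate computes running sums:
  + 7 = 7
  + 5 = 12
  + 7 = 19
  + 2 = 21
  + 7 = 28
Therefore res = [7, 12, 19, 21, 28].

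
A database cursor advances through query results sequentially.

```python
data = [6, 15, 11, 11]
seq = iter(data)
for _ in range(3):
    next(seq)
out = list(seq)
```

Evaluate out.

Step 1: Create iterator over [6, 15, 11, 11].
Step 2: Advance 3 positions (consuming [6, 15, 11]).
Step 3: list() collects remaining elements: [11].
Therefore out = [11].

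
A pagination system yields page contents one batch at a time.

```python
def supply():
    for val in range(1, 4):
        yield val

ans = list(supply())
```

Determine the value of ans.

Step 1: The generator yields each value from range(1, 4).
Step 2: list() consumes all yields: [1, 2, 3].
Therefore ans = [1, 2, 3].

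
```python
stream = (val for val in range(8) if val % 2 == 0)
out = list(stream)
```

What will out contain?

Step 1: Filter range(8) keeping only even values:
  val=0: even, included
  val=1: odd, excluded
  val=2: even, included
  val=3: odd, excluded
  val=4: even, included
  val=5: odd, excluded
  val=6: even, included
  val=7: odd, excluded
Therefore out = [0, 2, 4, 6].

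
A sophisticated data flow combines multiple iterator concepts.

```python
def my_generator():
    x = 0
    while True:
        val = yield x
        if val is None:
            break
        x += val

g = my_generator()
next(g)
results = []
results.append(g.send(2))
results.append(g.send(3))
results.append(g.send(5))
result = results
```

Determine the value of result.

Step 1: next(g) -> yield 0.
Step 2: send(2) -> x = 2, yield 2.
Step 3: send(3) -> x = 5, yield 5.
Step 4: send(5) -> x = 10, yield 10.
Therefore result = [2, 5, 10].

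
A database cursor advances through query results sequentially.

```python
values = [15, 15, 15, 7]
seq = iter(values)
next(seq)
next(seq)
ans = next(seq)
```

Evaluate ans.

Step 1: Create iterator over [15, 15, 15, 7].
Step 2: next() consumes 15.
Step 3: next() consumes 15.
Step 4: next() returns 15.
Therefore ans = 15.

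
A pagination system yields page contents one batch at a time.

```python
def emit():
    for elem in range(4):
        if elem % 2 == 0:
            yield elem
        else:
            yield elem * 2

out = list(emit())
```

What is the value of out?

Step 1: For each elem in range(4), yield elem if even, else elem*2:
  elem=0 (even): yield 0
  elem=1 (odd): yield 1*2 = 2
  elem=2 (even): yield 2
  elem=3 (odd): yield 3*2 = 6
Therefore out = [0, 2, 2, 6].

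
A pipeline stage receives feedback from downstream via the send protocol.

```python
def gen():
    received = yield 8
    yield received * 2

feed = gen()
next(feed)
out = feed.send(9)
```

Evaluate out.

Step 1: next(feed) advances to first yield, producing 8.
Step 2: send(9) resumes, received = 9.
Step 3: yield received * 2 = 9 * 2 = 18.
Therefore out = 18.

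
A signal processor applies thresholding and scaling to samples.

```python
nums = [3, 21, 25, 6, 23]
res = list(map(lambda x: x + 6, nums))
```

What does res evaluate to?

Step 1: Apply lambda x: x + 6 to each element:
  3 -> 9
  21 -> 27
  25 -> 31
  6 -> 12
  23 -> 29
Therefore res = [9, 27, 31, 12, 29].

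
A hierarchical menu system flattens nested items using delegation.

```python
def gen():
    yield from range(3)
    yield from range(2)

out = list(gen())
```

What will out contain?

Step 1: Trace yields in order:
  yield 0
  yield 1
  yield 2
  yield 0
  yield 1
Therefore out = [0, 1, 2, 0, 1].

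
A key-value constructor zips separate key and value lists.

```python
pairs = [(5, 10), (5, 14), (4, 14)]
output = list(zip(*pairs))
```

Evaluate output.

Step 1: zip(*pairs) transposes: unzips [(5, 10), (5, 14), (4, 14)] into separate sequences.
Step 2: First elements: (5, 5, 4), second elements: (10, 14, 14).
Therefore output = [(5, 5, 4), (10, 14, 14)].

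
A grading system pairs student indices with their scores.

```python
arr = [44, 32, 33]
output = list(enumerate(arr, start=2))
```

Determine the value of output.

Step 1: enumerate with start=2:
  (2, 44)
  (3, 32)
  (4, 33)
Therefore output = [(2, 44), (3, 32), (4, 33)].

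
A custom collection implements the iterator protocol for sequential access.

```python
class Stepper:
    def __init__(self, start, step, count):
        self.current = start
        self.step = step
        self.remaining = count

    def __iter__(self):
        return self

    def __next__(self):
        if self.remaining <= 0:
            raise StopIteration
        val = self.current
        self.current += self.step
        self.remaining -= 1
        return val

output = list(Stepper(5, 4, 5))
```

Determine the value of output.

Step 1: Stepper starts at 5, increments by 4, for 5 steps:
  Yield 5, then current += 4
  Yield 9, then current += 4
  Yield 13, then current += 4
  Yield 17, then current += 4
  Yield 21, then current += 4
Therefore output = [5, 9, 13, 17, 21].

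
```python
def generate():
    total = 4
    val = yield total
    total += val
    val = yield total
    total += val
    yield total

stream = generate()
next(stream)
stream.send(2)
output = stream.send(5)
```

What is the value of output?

Step 1: next() -> yield total=4.
Step 2: send(2) -> val=2, total = 4+2 = 6, yield 6.
Step 3: send(5) -> val=5, total = 6+5 = 11, yield 11.
Therefore output = 11.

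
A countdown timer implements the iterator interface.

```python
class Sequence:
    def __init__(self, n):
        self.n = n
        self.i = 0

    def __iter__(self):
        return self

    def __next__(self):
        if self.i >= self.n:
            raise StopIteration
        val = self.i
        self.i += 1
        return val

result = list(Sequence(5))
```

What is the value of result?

Step 1: Sequence(5) creates an iterator counting 0 to 4.
Step 2: list() consumes all values: [0, 1, 2, 3, 4].
Therefore result = [0, 1, 2, 3, 4].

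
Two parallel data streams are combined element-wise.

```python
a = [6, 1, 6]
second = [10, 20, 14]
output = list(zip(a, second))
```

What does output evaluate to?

Step 1: zip pairs elements at same index:
  Index 0: (6, 10)
  Index 1: (1, 20)
  Index 2: (6, 14)
Therefore output = [(6, 10), (1, 20), (6, 14)].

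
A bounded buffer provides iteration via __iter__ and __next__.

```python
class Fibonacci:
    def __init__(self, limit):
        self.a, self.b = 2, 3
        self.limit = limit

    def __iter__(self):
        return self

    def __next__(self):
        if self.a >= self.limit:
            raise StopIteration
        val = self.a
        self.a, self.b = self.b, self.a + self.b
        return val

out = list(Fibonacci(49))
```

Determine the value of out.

Step 1: Fibonacci-like sequence (a=2, b=3) until >= 49:
  Yield 2, then a,b = 3,5
  Yield 3, then a,b = 5,8
  Yield 5, then a,b = 8,13
  Yield 8, then a,b = 13,21
  Yield 13, then a,b = 21,34
  Yield 21, then a,b = 34,55
  Yield 34, then a,b = 55,89
Step 2: 55 >= 49, stop.
Therefore out = [2, 3, 5, 8, 13, 21, 34].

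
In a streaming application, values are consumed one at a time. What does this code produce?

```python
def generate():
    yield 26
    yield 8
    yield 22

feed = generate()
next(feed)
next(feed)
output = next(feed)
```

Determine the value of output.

Step 1: generate() creates a generator.
Step 2: next(feed) yields 26 (consumed and discarded).
Step 3: next(feed) yields 8 (consumed and discarded).
Step 4: next(feed) yields 22, assigned to output.
Therefore output = 22.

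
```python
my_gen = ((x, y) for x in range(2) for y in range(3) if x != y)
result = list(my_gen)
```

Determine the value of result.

Step 1: Nested generator over range(2) x range(3) where x != y:
  (0, 0): excluded (x == y)
  (0, 1): included
  (0, 2): included
  (1, 0): included
  (1, 1): excluded (x == y)
  (1, 2): included
Therefore result = [(0, 1), (0, 2), (1, 0), (1, 2)].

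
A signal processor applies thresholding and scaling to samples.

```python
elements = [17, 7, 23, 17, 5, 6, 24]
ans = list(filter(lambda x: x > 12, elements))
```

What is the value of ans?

Step 1: Filter elements > 12:
  17: kept
  7: removed
  23: kept
  17: kept
  5: removed
  6: removed
  24: kept
Therefore ans = [17, 23, 17, 24].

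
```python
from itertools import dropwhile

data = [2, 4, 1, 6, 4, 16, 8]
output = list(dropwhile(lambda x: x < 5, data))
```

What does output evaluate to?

Step 1: dropwhile drops elements while < 5:
  2 < 5: dropped
  4 < 5: dropped
  1 < 5: dropped
  6: kept (dropping stopped)
Step 2: Remaining elements kept regardless of condition.
Therefore output = [6, 4, 16, 8].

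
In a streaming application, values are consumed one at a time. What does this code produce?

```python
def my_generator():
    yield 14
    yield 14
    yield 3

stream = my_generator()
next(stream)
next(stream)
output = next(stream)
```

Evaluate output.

Step 1: my_generator() creates a generator.
Step 2: next(stream) yields 14 (consumed and discarded).
Step 3: next(stream) yields 14 (consumed and discarded).
Step 4: next(stream) yields 3, assigned to output.
Therefore output = 3.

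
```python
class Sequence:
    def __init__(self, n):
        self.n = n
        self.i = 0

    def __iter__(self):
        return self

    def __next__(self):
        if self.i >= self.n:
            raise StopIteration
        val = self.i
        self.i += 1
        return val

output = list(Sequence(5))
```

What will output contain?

Step 1: Sequence(5) creates an iterator counting 0 to 4.
Step 2: list() consumes all values: [0, 1, 2, 3, 4].
Therefore output = [0, 1, 2, 3, 4].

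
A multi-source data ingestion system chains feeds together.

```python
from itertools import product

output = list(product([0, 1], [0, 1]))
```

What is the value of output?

Step 1: product([0, 1], [0, 1]) gives all pairs:
  (0, 0)
  (0, 1)
  (1, 0)
  (1, 1)
Therefore output = [(0, 0), (0, 1), (1, 0), (1, 1)].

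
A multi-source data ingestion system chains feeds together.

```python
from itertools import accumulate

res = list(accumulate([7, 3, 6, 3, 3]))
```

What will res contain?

Step 1: accumulate computes running sums:
  + 7 = 7
  + 3 = 10
  + 6 = 16
  + 3 = 19
  + 3 = 22
Therefore res = [7, 10, 16, 19, 22].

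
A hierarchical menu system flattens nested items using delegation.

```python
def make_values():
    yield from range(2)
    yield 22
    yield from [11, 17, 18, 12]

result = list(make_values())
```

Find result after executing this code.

Step 1: Trace yields in order:
  yield 0
  yield 1
  yield 22
  yield 11
  yield 17
  yield 18
  yield 12
Therefore result = [0, 1, 22, 11, 17, 18, 12].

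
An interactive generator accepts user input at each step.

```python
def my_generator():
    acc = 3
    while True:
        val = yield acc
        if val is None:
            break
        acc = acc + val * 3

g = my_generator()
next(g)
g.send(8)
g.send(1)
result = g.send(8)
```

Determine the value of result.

Step 1: next() -> yield acc=3.
Step 2: send(8) -> val=8, acc = 3 + 8*3 = 27, yield 27.
Step 3: send(1) -> val=1, acc = 27 + 1*3 = 30, yield 30.
Step 4: send(8) -> val=8, acc = 30 + 8*3 = 54, yield 54.
Therefore result = 54.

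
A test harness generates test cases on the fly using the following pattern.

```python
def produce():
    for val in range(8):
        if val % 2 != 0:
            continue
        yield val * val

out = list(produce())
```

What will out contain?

Step 1: Only yield val**2 when val is divisible by 2:
  val=0: 0 % 2 == 0, yield 0**2 = 0
  val=2: 2 % 2 == 0, yield 2**2 = 4
  val=4: 4 % 2 == 0, yield 4**2 = 16
  val=6: 6 % 2 == 0, yield 6**2 = 36
Therefore out = [0, 4, 16, 36].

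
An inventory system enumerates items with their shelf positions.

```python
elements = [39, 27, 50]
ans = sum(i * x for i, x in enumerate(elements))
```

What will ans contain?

Step 1: Compute i * x for each (i, x) in enumerate([39, 27, 50]):
  i=0, x=39: 0*39 = 0
  i=1, x=27: 1*27 = 27
  i=2, x=50: 2*50 = 100
Step 2: sum = 0 + 27 + 100 = 127.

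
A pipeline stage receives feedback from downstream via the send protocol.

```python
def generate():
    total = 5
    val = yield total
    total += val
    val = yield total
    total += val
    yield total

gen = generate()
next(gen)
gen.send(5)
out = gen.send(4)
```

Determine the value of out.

Step 1: next() -> yield total=5.
Step 2: send(5) -> val=5, total = 5+5 = 10, yield 10.
Step 3: send(4) -> val=4, total = 10+4 = 14, yield 14.
Therefore out = 14.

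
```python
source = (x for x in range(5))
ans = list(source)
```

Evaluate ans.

Step 1: Generator expression iterates range(5): [0, 1, 2, 3, 4].
Step 2: list() collects all values.
Therefore ans = [0, 1, 2, 3, 4].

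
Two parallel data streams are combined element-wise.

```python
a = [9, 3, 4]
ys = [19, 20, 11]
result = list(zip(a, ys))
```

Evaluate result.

Step 1: zip pairs elements at same index:
  Index 0: (9, 19)
  Index 1: (3, 20)
  Index 2: (4, 11)
Therefore result = [(9, 19), (3, 20), (4, 11)].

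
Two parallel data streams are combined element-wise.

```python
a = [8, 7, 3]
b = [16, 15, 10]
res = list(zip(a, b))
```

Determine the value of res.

Step 1: zip pairs elements at same index:
  Index 0: (8, 16)
  Index 1: (7, 15)
  Index 2: (3, 10)
Therefore res = [(8, 16), (7, 15), (3, 10)].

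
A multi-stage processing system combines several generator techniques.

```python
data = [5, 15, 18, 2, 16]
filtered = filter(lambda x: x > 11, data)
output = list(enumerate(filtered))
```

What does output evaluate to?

Step 1: Filter [5, 15, 18, 2, 16] for > 11: [15, 18, 16].
Step 2: enumerate re-indexes from 0: [(0, 15), (1, 18), (2, 16)].
Therefore output = [(0, 15), (1, 18), (2, 16)].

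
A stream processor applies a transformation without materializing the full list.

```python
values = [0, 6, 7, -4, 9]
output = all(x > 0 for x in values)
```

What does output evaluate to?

Step 1: Check x > 0 for each element in [0, 6, 7, -4, 9]:
  0 > 0: False
  6 > 0: True
  7 > 0: True
  -4 > 0: False
  9 > 0: True
Step 2: all() returns False.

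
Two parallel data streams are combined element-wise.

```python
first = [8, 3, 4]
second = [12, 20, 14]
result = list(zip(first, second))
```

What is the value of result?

Step 1: zip pairs elements at same index:
  Index 0: (8, 12)
  Index 1: (3, 20)
  Index 2: (4, 14)
Therefore result = [(8, 12), (3, 20), (4, 14)].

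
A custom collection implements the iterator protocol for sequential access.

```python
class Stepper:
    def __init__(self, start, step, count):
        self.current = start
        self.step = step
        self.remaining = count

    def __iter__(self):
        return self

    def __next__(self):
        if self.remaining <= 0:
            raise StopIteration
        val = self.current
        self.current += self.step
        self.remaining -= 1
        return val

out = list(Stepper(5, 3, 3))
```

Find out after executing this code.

Step 1: Stepper starts at 5, increments by 3, for 3 steps:
  Yield 5, then current += 3
  Yield 8, then current += 3
  Yield 11, then current += 3
Therefore out = [5, 8, 11].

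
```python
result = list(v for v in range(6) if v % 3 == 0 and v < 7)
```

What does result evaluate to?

Step 1: Filter range(6) where v % 3 == 0 and v < 7:
  v=0: both conditions met, included
  v=1: excluded (1 % 3 != 0)
  v=2: excluded (2 % 3 != 0)
  v=3: both conditions met, included
  v=4: excluded (4 % 3 != 0)
  v=5: excluded (5 % 3 != 0)
Therefore result = [0, 3].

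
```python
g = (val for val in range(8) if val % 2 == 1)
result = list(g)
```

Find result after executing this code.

Step 1: Filter range(8) keeping only odd values:
  val=0: even, excluded
  val=1: odd, included
  val=2: even, excluded
  val=3: odd, included
  val=4: even, excluded
  val=5: odd, included
  val=6: even, excluded
  val=7: odd, included
Therefore result = [1, 3, 5, 7].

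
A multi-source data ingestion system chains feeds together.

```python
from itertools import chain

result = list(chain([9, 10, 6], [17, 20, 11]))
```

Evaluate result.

Step 1: chain() concatenates iterables: [9, 10, 6] + [17, 20, 11].
Therefore result = [9, 10, 6, 17, 20, 11].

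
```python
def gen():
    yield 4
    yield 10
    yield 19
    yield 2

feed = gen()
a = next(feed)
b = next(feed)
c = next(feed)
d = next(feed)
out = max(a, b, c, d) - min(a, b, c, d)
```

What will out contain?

Step 1: Create generator and consume all values:
  a = next(feed) = 4
  b = next(feed) = 10
  c = next(feed) = 19
  d = next(feed) = 2
Step 2: max = 19, min = 2, out = 19 - 2 = 17.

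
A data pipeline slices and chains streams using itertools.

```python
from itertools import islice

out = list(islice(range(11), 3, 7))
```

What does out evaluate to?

Step 1: islice(range(11), 3, 7) takes elements at indices [3, 7).
Step 2: Elements: [3, 4, 5, 6].
Therefore out = [3, 4, 5, 6].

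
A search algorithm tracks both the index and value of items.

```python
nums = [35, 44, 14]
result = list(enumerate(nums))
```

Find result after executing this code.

Step 1: enumerate pairs each element with its index:
  (0, 35)
  (1, 44)
  (2, 14)
Therefore result = [(0, 35), (1, 44), (2, 14)].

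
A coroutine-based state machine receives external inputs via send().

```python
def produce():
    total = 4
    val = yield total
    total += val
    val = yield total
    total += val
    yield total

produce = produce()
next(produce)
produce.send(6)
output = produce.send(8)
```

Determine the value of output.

Step 1: next() -> yield total=4.
Step 2: send(6) -> val=6, total = 4+6 = 10, yield 10.
Step 3: send(8) -> val=8, total = 10+8 = 18, yield 18.
Therefore output = 18.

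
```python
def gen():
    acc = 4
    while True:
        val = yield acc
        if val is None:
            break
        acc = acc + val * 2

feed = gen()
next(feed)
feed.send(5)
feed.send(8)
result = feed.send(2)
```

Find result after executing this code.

Step 1: next() -> yield acc=4.
Step 2: send(5) -> val=5, acc = 4 + 5*2 = 14, yield 14.
Step 3: send(8) -> val=8, acc = 14 + 8*2 = 30, yield 30.
Step 4: send(2) -> val=2, acc = 30 + 2*2 = 34, yield 34.
Therefore result = 34.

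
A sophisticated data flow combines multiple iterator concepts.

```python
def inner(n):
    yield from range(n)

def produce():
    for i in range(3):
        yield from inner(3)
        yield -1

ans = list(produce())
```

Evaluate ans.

Step 1: For each i in range(3):
  i=0: yield from inner(3) -> [0, 1, 2], then yield -1
  i=1: yield from inner(3) -> [0, 1, 2], then yield -1
  i=2: yield from inner(3) -> [0, 1, 2], then yield -1
Therefore ans = [0, 1, 2, -1, 0, 1, 2, -1, 0, 1, 2, -1].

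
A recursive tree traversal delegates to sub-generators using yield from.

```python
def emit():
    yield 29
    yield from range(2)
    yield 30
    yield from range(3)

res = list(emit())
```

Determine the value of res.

Step 1: Trace yields in order:
  yield 29
  yield 0
  yield 1
  yield 30
  yield 0
  yield 1
  yield 2
Therefore res = [29, 0, 1, 30, 0, 1, 2].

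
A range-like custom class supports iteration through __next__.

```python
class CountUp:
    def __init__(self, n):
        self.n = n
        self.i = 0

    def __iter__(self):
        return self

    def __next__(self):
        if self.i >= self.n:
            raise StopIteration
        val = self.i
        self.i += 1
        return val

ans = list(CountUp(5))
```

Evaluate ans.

Step 1: CountUp(5) creates an iterator counting 0 to 4.
Step 2: list() consumes all values: [0, 1, 2, 3, 4].
Therefore ans = [0, 1, 2, 3, 4].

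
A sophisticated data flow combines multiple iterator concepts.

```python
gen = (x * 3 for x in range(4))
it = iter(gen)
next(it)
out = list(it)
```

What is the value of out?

Step 1: Generator produces [0, 3, 6, 9].
Step 2: next(it) consumes first element (0).
Step 3: list(it) collects remaining: [3, 6, 9].
Therefore out = [3, 6, 9].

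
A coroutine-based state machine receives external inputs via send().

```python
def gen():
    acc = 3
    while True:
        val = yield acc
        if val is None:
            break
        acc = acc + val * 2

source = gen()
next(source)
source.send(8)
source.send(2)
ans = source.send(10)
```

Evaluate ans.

Step 1: next() -> yield acc=3.
Step 2: send(8) -> val=8, acc = 3 + 8*2 = 19, yield 19.
Step 3: send(2) -> val=2, acc = 19 + 2*2 = 23, yield 23.
Step 4: send(10) -> val=10, acc = 23 + 10*2 = 43, yield 43.
Therefore ans = 43.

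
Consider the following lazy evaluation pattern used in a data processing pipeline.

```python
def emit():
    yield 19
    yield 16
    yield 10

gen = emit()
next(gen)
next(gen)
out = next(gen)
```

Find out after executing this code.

Step 1: emit() creates a generator.
Step 2: next(gen) yields 19 (consumed and discarded).
Step 3: next(gen) yields 16 (consumed and discarded).
Step 4: next(gen) yields 10, assigned to out.
Therefore out = 10.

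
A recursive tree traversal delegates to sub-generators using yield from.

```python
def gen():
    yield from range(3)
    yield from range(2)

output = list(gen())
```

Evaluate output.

Step 1: Trace yields in order:
  yield 0
  yield 1
  yield 2
  yield 0
  yield 1
Therefore output = [0, 1, 2, 0, 1].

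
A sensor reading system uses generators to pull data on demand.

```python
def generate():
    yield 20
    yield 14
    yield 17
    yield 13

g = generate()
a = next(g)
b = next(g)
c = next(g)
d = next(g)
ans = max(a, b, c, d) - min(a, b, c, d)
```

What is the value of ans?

Step 1: Create generator and consume all values:
  a = next(g) = 20
  b = next(g) = 14
  c = next(g) = 17
  d = next(g) = 13
Step 2: max = 20, min = 13, ans = 20 - 13 = 7.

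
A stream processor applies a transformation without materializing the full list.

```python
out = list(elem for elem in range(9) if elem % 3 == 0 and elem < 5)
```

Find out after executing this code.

Step 1: Filter range(9) where elem % 3 == 0 and elem < 5:
  elem=0: both conditions met, included
  elem=1: excluded (1 % 3 != 0)
  elem=2: excluded (2 % 3 != 0)
  elem=3: both conditions met, included
  elem=4: excluded (4 % 3 != 0)
  elem=5: excluded (5 % 3 != 0, 5 >= 5)
  elem=6: excluded (6 >= 5)
  elem=7: excluded (7 % 3 != 0, 7 >= 5)
  elem=8: excluded (8 % 3 != 0, 8 >= 5)
Therefore out = [0, 3].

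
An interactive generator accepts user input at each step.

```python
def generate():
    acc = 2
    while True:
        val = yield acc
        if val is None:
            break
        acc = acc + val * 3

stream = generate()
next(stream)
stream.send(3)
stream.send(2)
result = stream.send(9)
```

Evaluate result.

Step 1: next() -> yield acc=2.
Step 2: send(3) -> val=3, acc = 2 + 3*3 = 11, yield 11.
Step 3: send(2) -> val=2, acc = 11 + 2*3 = 17, yield 17.
Step 4: send(9) -> val=9, acc = 17 + 9*3 = 44, yield 44.
Therefore result = 44.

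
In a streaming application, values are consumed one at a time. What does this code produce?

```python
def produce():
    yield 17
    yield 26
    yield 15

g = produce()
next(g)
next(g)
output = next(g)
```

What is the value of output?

Step 1: produce() creates a generator.
Step 2: next(g) yields 17 (consumed and discarded).
Step 3: next(g) yields 26 (consumed and discarded).
Step 4: next(g) yields 15, assigned to output.
Therefore output = 15.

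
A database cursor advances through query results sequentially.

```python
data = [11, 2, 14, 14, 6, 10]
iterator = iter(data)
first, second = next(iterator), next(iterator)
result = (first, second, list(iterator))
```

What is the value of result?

Step 1: Create iterator over [11, 2, 14, 14, 6, 10].
Step 2: first = 11, second = 2.
Step 3: Remaining elements: [14, 14, 6, 10].
Therefore result = (11, 2, [14, 14, 6, 10]).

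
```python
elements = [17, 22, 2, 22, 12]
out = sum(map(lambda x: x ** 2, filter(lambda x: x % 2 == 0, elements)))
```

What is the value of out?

Step 1: Filter even numbers from [17, 22, 2, 22, 12]: [22, 2, 22, 12]
Step 2: Square each: [484, 4, 484, 144]
Step 3: Sum = 1116.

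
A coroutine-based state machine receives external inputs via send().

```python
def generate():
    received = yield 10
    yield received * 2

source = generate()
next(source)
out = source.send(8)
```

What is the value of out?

Step 1: next(source) advances to first yield, producing 10.
Step 2: send(8) resumes, received = 8.
Step 3: yield received * 2 = 8 * 2 = 16.
Therefore out = 16.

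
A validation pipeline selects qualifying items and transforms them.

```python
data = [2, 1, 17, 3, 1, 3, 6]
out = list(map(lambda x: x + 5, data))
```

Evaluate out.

Step 1: Apply lambda x: x + 5 to each element:
  2 -> 7
  1 -> 6
  17 -> 22
  3 -> 8
  1 -> 6
  3 -> 8
  6 -> 11
Therefore out = [7, 6, 22, 8, 6, 8, 11].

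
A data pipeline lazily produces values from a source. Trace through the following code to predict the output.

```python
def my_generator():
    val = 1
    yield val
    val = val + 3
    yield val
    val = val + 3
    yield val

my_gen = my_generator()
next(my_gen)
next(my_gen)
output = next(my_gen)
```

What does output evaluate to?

Step 1: Trace through generator execution:
  Yield 1: val starts at 1, yield 1
  Yield 2: val = 1 + 3 = 4, yield 4
  Yield 3: val = 4 + 3 = 7, yield 7
Step 2: First next() gets 1, second next() gets the second value, third next() yields 7.
Therefore output = 7.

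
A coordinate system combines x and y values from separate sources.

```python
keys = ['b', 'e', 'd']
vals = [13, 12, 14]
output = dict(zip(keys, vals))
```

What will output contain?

Step 1: zip pairs keys with values:
  'b' -> 13
  'e' -> 12
  'd' -> 14
Therefore output = {'b': 13, 'e': 12, 'd': 14}.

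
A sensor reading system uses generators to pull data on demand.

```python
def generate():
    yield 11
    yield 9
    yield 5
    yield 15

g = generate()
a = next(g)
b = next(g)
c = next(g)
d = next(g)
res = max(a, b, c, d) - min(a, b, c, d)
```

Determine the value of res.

Step 1: Create generator and consume all values:
  a = next(g) = 11
  b = next(g) = 9
  c = next(g) = 5
  d = next(g) = 15
Step 2: max = 15, min = 5, res = 15 - 5 = 10.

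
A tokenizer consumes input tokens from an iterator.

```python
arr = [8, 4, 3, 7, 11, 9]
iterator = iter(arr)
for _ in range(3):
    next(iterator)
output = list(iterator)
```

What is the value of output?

Step 1: Create iterator over [8, 4, 3, 7, 11, 9].
Step 2: Advance 3 positions (consuming [8, 4, 3]).
Step 3: list() collects remaining elements: [7, 11, 9].
Therefore output = [7, 11, 9].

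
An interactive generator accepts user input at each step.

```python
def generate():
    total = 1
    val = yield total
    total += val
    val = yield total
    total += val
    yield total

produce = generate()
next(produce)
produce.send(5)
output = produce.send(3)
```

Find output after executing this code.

Step 1: next() -> yield total=1.
Step 2: send(5) -> val=5, total = 1+5 = 6, yield 6.
Step 3: send(3) -> val=3, total = 6+3 = 9, yield 9.
Therefore output = 9.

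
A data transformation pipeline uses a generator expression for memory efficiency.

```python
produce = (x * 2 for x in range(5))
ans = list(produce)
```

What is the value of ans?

Step 1: For each x in range(5), compute x*2:
  x=0: 0*2 = 0
  x=1: 1*2 = 2
  x=2: 2*2 = 4
  x=3: 3*2 = 6
  x=4: 4*2 = 8
Therefore ans = [0, 2, 4, 6, 8].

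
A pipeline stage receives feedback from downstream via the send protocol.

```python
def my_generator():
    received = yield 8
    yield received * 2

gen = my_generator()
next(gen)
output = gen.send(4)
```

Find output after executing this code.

Step 1: next(gen) advances to first yield, producing 8.
Step 2: send(4) resumes, received = 4.
Step 3: yield received * 2 = 4 * 2 = 8.
Therefore output = 8.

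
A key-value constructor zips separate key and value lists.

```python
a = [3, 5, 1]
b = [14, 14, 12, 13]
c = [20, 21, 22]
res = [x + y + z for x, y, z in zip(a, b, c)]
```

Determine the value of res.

Step 1: zip three lists (truncates to shortest, len=3):
  3 + 14 + 20 = 37
  5 + 14 + 21 = 40
  1 + 12 + 22 = 35
Therefore res = [37, 40, 35].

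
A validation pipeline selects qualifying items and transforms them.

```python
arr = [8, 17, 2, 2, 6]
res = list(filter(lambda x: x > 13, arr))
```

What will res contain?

Step 1: Filter elements > 13:
  8: removed
  17: kept
  2: removed
  2: removed
  6: removed
Therefore res = [17].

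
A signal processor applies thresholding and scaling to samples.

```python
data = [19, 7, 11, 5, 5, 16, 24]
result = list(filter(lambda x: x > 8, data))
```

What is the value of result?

Step 1: Filter elements > 8:
  19: kept
  7: removed
  11: kept
  5: removed
  5: removed
  16: kept
  24: kept
Therefore result = [19, 11, 16, 24].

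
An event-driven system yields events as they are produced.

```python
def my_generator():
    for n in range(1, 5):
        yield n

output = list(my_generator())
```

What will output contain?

Step 1: The generator yields each value from range(1, 5).
Step 2: list() consumes all yields: [1, 2, 3, 4].
Therefore output = [1, 2, 3, 4].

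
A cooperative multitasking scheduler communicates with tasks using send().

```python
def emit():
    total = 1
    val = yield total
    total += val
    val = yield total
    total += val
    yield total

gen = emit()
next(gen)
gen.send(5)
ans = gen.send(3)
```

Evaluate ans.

Step 1: next() -> yield total=1.
Step 2: send(5) -> val=5, total = 1+5 = 6, yield 6.
Step 3: send(3) -> val=3, total = 6+3 = 9, yield 9.
Therefore ans = 9.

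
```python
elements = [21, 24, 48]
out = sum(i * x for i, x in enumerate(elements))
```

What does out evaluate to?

Step 1: Compute i * x for each (i, x) in enumerate([21, 24, 48]):
  i=0, x=21: 0*21 = 0
  i=1, x=24: 1*24 = 24
  i=2, x=48: 2*48 = 96
Step 2: sum = 0 + 24 + 96 = 120.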